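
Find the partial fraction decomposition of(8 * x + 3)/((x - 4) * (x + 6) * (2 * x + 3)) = 4/(11*(2*x + 3)) - 1/(2*(x + 6)) + 7/(22*(x - 4))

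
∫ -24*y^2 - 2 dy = -8*y^3 - 2*y + C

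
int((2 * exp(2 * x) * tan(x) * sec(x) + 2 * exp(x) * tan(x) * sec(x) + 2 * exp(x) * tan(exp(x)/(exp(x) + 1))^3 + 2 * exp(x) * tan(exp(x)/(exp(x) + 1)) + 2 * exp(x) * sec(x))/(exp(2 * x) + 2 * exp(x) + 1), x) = ((exp(x) + 1)*tan(exp(x)/(exp(x) + 1))^2 + 2*exp(x)*sec(x))/(exp(x) + 1) + C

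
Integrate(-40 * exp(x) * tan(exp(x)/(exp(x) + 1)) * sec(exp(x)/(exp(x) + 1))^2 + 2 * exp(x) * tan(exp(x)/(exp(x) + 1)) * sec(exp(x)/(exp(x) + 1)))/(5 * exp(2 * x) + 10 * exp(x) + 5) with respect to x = 2*(1 - 10*sec(exp(x)/(exp(x) + 1)))*sec(exp(x)/(exp(x) + 1))/5 + C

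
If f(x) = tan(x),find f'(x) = cos(x)^(-2)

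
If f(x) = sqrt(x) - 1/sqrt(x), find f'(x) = (x + 1)/(2*x^(3/2))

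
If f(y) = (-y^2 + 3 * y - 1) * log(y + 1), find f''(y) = (-2*y^2*log(y + 1) - 3*y^2 - 4*y*log(y + 1) - y - 2*log(y + 1) + 7)/(y^2 + 2*y + 1)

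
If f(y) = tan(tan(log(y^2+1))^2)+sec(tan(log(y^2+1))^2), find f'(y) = 4*y*(1 - sin(1 - 1/cos(log(y^2 + 1))^2))*sin(log(y^2 + 1))/((y^2 + 1)*cos(1 - 1/cos(log(y^2 + 1))^2)^2*cos(log(y^2 + 1))^3)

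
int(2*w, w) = w^2 + C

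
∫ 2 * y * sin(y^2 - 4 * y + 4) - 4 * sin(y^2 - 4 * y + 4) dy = -cos((y - 2)^2) + C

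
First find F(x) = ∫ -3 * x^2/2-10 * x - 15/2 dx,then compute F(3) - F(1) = -68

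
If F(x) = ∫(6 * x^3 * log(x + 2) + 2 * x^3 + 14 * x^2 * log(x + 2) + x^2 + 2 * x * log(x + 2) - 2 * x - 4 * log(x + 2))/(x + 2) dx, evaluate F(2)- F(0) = 32*log(2)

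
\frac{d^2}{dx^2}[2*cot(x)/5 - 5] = 4*cos(x)/(5*sin(x)^3)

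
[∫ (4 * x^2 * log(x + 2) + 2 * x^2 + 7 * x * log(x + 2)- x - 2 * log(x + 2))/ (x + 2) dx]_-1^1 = log(3)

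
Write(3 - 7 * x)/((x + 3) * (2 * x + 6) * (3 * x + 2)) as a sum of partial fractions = 69/(98*(3*x + 2)) - 23/(98*(x + 3)) - 12/(7*(x + 3)^2)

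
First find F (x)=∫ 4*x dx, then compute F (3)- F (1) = 16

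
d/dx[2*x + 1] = 2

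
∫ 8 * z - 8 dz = 4*z^2 - 8*z + C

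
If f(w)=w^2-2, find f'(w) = 2*w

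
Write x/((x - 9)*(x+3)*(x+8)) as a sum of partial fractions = -8/(85*(x + 8)) + 1/(20*(x + 3)) + 3/(68*(x - 9))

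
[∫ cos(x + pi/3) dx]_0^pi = -sqrt(3)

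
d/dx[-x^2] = -2*x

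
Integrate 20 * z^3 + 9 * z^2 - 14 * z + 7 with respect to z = 5*z^4 + 3*z^3 - 7*z^2 + 7*z + C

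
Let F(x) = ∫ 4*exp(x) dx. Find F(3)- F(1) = -4*E + 4*exp(3)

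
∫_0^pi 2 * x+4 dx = -4 + (2 + pi)^2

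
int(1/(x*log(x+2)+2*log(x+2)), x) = log(log(x + 2)) + C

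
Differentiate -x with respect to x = -1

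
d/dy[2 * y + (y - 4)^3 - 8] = 3*y^2 - 24*y + 50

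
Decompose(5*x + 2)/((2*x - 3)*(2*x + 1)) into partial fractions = 1/(8*(2*x + 1)) + 19/(8*(2*x - 3))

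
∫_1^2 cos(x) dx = -sin(1) + sin(2)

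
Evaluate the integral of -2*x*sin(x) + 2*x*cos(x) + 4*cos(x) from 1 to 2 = -4*sin(1) + 6*cos(2) - 4*cos(1) + 6*sin(2)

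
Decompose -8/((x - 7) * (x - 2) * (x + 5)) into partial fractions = -2/(21*(x + 5)) + 8/(35*(x - 2)) - 2/(15*(x - 7))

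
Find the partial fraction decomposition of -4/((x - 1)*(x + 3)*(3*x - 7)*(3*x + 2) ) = -4/(35*(3*x + 2)) - 1/(16*(3*x - 7)) + 1/(112*(x + 3)) + 1/(20*(x - 1))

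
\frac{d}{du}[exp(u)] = exp(u)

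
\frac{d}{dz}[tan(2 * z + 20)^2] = 4*tan(2*z + 20)^3 + 4*tan(2*z + 20)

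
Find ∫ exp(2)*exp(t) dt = exp(t + 2) + C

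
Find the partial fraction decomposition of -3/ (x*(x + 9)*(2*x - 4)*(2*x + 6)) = 1/(792*(x + 9)) - 1/(120*(x + 3)) - 3/(440*(x - 2)) + 1/(72*x)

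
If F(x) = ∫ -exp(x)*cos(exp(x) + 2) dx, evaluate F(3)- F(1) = sin(2 + E) - sin(2 + exp(3))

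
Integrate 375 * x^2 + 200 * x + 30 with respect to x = 125*x^3 + 100*x^2 + 30*x + C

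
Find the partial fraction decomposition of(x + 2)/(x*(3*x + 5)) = -1/(5*(3*x + 5)) + 2/(5*x)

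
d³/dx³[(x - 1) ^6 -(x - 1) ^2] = 120*x^3 - 360*x^2 + 360*x - 120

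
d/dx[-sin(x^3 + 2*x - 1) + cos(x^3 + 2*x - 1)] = -3*x^2*sin(x^3 + 2*x - 1) - 3*x^2*cos(x^3 + 2*x - 1) - 2*sin(x^3 + 2*x - 1) - 2*cos(x^3 + 2*x - 1)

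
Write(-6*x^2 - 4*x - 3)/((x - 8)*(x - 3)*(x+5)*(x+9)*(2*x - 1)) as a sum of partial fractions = -104/(15675*(2*x - 1)) - 151/(5168*(x + 9)) + 133/(4576*(x + 5)) + 23/(800*(x - 3)) - 419/(16575*(x - 8))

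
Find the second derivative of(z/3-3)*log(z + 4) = (z + 17)/(3*z^2 + 24*z + 48)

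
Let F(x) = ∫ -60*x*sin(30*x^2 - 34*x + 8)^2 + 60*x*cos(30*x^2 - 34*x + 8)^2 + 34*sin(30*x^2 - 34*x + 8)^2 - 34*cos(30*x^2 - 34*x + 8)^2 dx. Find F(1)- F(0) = -sin(16)/2 + sin(8)/2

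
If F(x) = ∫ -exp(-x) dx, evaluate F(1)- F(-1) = -E + exp(-1)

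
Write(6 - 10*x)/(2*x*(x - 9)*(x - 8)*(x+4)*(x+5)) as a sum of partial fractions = 2/(65*(x + 5)) - 23/(624*(x + 4)) + 37/(1248*(x - 8)) - 1/(39*(x - 9)) + 1/(480*x)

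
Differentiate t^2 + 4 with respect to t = 2*t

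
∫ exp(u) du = exp(u) + C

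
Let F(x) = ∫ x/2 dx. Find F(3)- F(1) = 2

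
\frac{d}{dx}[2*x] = 2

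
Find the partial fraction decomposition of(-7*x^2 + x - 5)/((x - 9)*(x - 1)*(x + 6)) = -263/(105*(x + 6)) + 11/(56*(x - 1)) - 563/(120*(x - 9))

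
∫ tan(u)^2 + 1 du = tan(u) + C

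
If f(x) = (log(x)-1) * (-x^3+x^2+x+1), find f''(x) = (-6*x^3*log(x) + x^3 + 2*x^2*log(x) + x^2 + x - 1)/x^2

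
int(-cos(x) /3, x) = -sin(x)/3 + C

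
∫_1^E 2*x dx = -1 + exp(2)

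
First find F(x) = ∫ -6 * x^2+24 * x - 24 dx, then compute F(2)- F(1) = -2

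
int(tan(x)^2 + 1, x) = tan(x) + C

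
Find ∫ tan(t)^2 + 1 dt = tan(t) + C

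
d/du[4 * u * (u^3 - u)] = 16*u^3 - 8*u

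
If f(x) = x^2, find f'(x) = 2*x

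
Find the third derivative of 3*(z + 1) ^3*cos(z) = 3*z^3*sin(z) + 9*z^2*sin(z) - 27*z^2*cos(z) - 45*z*sin(z) - 54*z*cos(z) - 51*sin(z) - 9*cos(z)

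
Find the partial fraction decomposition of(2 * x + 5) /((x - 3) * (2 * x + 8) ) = 3/(14*(x + 4)) + 11/(14*(x - 3))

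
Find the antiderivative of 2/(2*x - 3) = log(4*x - 6) + C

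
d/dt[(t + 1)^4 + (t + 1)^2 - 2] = 4*t^3 + 12*t^2 + 14*t + 6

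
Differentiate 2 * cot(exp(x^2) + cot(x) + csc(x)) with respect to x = 2*(-2*x*exp(x^2) + cos(x)/sin(x)^2 + sin(x)^(-2))/sin(exp(x^2) + 1/tan(x) + 1/sin(x))^2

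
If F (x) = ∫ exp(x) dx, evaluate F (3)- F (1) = -E + exp(3)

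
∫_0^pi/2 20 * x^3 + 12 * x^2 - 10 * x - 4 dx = (4 + 5*pi/2)*(-pi/2 + pi^3/8)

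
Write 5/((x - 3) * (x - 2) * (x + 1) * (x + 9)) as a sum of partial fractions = -5/(1056*(x + 9)) + 5/(96*(x + 1)) - 5/(33*(x - 2)) + 5/(48*(x - 3))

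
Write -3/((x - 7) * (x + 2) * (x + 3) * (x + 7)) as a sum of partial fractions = 3/(280*(x + 7)) - 3/(40*(x + 3)) + 1/(15*(x + 2)) - 1/(420*(x - 7))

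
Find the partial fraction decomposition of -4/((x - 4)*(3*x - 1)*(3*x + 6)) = 12/(77*(3*x - 1)) - 2/(63*(x + 2)) - 2/(99*(x - 4))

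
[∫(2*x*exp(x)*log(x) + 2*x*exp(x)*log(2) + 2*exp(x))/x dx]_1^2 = -2*E*log(2) + 4*exp(2)*log(2)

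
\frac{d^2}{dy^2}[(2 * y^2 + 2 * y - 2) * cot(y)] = 4*y^2/tan(y) + 4*y^2/tan(y)^3 - 8*y + 4*y/tan(y) - 8*y/tan(y)^2 + 4*y/tan(y)^3 - 4 - 4/tan(y)^2 - 4/tan(y)^3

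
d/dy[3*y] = 3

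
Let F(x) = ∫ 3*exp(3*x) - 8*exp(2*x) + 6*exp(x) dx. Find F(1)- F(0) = -(-1 + E)^2 - 1 + E + (-1 + E)^3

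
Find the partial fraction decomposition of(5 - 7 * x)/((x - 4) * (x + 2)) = -19/(6*(x + 2)) - 23/(6*(x - 4))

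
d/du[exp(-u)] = -exp(-u)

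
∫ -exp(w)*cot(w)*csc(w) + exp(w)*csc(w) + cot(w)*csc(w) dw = (exp(w) - 1)*csc(w) + C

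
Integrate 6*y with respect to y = 3*y^2 + C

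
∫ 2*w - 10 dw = w^2 - 10*w + C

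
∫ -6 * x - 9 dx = -3*x^2 - 9*x + C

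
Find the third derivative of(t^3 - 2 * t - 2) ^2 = 120*t^3 - 96*t - 24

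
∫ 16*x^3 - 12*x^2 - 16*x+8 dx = 4*x^4 - 4*x^3 - 8*x^2 + 8*x + C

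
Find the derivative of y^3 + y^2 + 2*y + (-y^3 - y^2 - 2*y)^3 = -9*y^8 - 24*y^7 - 63*y^6 - 78*y^5 - 90*y^4 - 48*y^3 - 21*y^2 + 2*y + 2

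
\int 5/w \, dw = 5*log(3*w) + C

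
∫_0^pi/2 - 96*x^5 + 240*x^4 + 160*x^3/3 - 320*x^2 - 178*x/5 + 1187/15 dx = -100/3 - pi^2/5 + (-pi^2/2 + 5/2 + pi)^2/3 + 2*(-pi^2/2 + 5/2 + pi)^3 + 2*pi/5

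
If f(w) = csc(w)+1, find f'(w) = -cot(w)*csc(w)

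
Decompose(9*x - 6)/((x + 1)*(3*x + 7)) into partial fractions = 81/(4*(3*x + 7)) - 15/(4*(x + 1))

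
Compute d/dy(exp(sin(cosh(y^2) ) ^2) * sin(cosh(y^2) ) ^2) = y*(3*sin(2*cosh(y^2)) - sin(4*cosh(y^2))/2)*exp(1/2 - cos(2*cosh(y^2))/2)*sinh(y^2)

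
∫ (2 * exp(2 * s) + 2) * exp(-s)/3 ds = 4*sinh(s)/3 + C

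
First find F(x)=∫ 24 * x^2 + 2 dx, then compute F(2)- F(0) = 68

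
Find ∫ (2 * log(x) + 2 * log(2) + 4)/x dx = (log(2*x) + 2)^2 + C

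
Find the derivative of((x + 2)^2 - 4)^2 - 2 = 4*x^3 + 24*x^2 + 32*x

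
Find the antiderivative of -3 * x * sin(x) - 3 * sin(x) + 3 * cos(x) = (3*x + 3)*cos(x) + C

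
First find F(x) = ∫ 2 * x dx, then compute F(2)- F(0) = 4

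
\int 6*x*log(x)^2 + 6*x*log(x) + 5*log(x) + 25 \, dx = x*(3*x*log(x)^2 + 5*log(x) + 20) + C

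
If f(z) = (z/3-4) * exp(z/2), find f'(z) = z*exp(z/2)/6 - 5*exp(z/2)/3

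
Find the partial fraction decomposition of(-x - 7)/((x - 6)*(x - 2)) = 9/(4*(x - 2)) - 13/(4*(x - 6))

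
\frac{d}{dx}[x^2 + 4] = 2*x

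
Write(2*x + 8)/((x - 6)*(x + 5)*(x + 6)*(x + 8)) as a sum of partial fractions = 2/(21*(x + 8)) - 1/(6*(x + 6)) + 2/(33*(x + 5)) + 5/(462*(x - 6))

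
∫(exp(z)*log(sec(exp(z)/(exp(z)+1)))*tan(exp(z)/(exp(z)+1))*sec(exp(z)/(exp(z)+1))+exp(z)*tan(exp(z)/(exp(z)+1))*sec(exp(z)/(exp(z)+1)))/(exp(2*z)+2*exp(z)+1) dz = log(sec(exp(z)/(exp(z) + 1)))*sec(exp(z)/(exp(z) + 1)) + C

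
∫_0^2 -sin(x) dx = -1 + cos(2)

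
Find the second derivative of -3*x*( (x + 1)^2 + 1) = -18*x - 12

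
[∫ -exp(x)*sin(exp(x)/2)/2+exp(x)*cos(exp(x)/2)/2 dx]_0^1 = -cos(1/2) - sin(1/2) + cos(E/2) + sin(E/2)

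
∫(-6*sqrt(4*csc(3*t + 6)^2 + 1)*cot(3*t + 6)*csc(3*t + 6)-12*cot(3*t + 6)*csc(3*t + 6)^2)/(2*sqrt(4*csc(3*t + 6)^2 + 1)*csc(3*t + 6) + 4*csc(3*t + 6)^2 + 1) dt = log(sqrt(4*csc(3*t + 6)^2 + 1) + 2*csc(3*t + 6)) + C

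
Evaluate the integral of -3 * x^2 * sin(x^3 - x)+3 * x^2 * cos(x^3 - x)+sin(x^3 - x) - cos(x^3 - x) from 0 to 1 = 0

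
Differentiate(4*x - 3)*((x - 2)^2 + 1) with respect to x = 12*x^2 - 38*x + 32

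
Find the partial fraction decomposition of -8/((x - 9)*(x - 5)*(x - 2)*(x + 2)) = 2/(77*(x + 2)) - 2/(21*(x - 2)) + 2/(21*(x - 5)) - 2/(77*(x - 9))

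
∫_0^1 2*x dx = 1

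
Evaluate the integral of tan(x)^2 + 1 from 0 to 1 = tan(1)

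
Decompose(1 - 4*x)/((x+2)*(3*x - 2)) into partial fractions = -5/(8*(3*x - 2)) - 9/(8*(x + 2))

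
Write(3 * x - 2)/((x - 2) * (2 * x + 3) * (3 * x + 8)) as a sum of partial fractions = -45/(49*(3*x + 8)) + 26/(49*(2*x + 3)) + 2/(49*(x - 2))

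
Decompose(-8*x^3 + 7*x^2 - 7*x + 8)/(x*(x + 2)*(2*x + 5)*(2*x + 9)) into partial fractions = -3641/(180*(2*x + 9)) + 777/(20*(2*x + 5)) - 57/(5*(x + 2)) + 4/(45*x)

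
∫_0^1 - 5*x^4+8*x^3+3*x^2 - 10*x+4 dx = 1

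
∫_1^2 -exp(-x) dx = -exp(-1) + exp(-2)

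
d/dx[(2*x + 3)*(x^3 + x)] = 8*x^3 + 9*x^2 + 4*x + 3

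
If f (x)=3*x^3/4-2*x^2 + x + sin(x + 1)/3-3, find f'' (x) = 9*x/2 - sin(x + 1)/3 - 4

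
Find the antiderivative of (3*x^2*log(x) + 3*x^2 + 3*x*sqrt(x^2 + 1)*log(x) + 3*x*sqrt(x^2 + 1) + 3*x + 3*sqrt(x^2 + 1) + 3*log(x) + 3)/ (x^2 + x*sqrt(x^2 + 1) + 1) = 3*x*log(x) + 3*log(x + sqrt(x^2 + 1)) + C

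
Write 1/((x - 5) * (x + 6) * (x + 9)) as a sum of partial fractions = 1/(42*(x + 9)) - 1/(33*(x + 6)) + 1/(154*(x - 5))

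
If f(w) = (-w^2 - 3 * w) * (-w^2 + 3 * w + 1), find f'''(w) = 24*w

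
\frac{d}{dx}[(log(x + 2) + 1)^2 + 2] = (2*log(x + 2) + 2)/(x + 2)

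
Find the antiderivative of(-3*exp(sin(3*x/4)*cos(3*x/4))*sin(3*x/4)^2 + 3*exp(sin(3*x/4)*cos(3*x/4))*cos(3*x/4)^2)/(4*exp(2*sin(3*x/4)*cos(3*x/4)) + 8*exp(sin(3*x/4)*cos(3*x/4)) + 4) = exp(sin(3*x/2)/2)/(exp(sin(3*x/2)/2) + 1) + C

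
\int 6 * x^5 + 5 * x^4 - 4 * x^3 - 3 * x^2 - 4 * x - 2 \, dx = x^6 + x^5 - x^4 - x^3 - 2*x^2 - 2*x + C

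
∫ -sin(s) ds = cos(s) + C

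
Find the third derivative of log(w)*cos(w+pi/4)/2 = (w^3*log(w)*sin(w + pi/4) - 3*w^2*cos(w + pi/4) + 3*w*sin(w + pi/4) + 2*cos(w + pi/4))/(2*w^3)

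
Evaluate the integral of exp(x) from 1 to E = -E + exp(E)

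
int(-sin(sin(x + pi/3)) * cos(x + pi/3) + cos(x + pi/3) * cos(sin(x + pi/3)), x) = sqrt(2)*sin(sin(x + pi/3) + pi/4) + C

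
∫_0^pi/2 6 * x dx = 3*pi^2/4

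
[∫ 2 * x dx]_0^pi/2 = pi^2/4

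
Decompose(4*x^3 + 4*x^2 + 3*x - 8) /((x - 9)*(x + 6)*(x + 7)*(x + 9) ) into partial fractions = 2627/(108*(x + 9)) - 1205/(32*(x + 7)) + 746/(45*(x + 6)) + 3259/(4320*(x - 9))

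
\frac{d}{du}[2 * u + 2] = 2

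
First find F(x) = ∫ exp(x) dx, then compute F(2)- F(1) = -E + exp(2)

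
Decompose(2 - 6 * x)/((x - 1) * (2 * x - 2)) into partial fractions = -3/(x - 1) - 2/(x - 1)^2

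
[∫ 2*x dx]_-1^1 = 0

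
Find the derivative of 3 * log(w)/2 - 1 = 3/(2*w)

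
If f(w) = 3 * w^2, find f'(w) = 6*w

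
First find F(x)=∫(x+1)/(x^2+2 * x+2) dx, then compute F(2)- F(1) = -log(5)/2 + log(10)/2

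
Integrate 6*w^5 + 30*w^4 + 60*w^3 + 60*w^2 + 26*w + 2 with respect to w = w^6 + 6*w^5 + 15*w^4 + 20*w^3 + 13*w^2 + 2*w + C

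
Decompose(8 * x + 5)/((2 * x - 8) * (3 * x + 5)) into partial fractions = 25/(34*(3*x + 5)) + 37/(34*(x - 4))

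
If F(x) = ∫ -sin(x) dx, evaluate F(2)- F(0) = -1 + cos(2)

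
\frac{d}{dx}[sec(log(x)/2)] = tan(log(x)/2)*sec(log(x)/2)/(2*x)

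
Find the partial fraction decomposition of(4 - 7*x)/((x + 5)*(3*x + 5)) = 47/(10*(3*x + 5)) - 39/(10*(x + 5))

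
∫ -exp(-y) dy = exp(-y) + C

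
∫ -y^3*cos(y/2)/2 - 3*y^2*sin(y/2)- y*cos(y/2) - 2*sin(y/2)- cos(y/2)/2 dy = (-y^3 - 2*y - 1)*sin(y/2) + C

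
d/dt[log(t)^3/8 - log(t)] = (3*log(t)^2 - 8)/(8*t)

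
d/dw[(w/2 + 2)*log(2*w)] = (w*log(w) + w*log(2) + w + 4)/(2*w)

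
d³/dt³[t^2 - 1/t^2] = 24/t^5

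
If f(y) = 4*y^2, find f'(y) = 8*y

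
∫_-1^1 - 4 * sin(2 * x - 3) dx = -2*cos(5) + 2*cos(1)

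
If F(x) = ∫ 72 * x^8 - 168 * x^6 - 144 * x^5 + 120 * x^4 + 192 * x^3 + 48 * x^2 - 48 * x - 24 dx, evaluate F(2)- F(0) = 1008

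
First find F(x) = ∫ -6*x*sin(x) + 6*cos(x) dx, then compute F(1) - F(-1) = 12*cos(1)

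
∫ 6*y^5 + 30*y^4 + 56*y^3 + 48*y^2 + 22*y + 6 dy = y^6 + 6*y^5 + 14*y^4 + 16*y^3 + 11*y^2 + 6*y + C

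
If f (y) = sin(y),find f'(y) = cos(y)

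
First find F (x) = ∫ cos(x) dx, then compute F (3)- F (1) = -sin(1) + sin(3)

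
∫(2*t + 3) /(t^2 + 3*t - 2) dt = log(2*t^2 + 6*t - 4) + C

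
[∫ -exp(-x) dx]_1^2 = -exp(-1) + exp(-2)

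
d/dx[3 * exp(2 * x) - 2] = 6*exp(2*x)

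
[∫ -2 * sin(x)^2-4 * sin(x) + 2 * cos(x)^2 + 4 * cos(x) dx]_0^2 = -9 + (cos(2) + sin(2) + 2)^2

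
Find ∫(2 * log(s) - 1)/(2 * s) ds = (log(s) - 1)*log(s)/2 + C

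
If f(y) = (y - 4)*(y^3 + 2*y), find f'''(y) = 24*y - 24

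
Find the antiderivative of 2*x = x^2 + C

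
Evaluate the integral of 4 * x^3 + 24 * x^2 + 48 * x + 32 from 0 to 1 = 65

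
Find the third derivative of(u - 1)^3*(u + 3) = 24*u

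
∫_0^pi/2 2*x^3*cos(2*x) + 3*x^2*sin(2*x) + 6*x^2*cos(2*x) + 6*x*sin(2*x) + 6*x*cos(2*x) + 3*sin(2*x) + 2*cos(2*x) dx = 0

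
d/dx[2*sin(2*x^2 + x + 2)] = 2*(4*x + 1)*cos(2*x^2 + x + 2)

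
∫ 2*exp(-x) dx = -2*exp(-x) + C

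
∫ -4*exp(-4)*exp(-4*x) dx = exp(-4*x - 4) + C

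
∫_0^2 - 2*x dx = -4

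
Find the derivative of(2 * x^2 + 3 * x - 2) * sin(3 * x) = 6*x^2*cos(3*x) + 4*x*sin(3*x) + 9*x*cos(3*x) + 3*sin(3*x) - 6*cos(3*x)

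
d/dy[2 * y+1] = 2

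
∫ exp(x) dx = exp(x) + C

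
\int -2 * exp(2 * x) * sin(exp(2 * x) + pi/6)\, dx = cos(exp(2*x) + pi/6) + C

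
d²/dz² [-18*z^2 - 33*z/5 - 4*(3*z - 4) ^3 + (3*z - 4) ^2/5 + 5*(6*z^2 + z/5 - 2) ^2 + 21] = 2160*z^2 - 576*z + 592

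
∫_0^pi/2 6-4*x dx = -pi^2/2 + 3*pi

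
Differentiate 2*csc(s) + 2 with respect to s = -2*cot(s)*csc(s)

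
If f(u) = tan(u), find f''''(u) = 24*tan(u)^5 + 40*tan(u)^3 + 16*tan(u)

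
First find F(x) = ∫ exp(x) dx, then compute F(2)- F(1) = -E + exp(2)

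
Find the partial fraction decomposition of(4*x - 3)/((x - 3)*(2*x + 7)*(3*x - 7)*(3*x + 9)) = -57/(1120*(3*x - 7)) + 136/(1365*(2*x + 7)) - 5/(96*(x + 3)) + 1/(52*(x - 3))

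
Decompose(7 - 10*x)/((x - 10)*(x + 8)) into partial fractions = -29/(6*(x + 8)) - 31/(6*(x - 10))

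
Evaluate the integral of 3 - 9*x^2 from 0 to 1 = 0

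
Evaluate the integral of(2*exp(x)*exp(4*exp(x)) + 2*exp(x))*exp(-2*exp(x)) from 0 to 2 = -exp(2) - exp(-2*exp(2)) + exp(-2) + exp(2*exp(2))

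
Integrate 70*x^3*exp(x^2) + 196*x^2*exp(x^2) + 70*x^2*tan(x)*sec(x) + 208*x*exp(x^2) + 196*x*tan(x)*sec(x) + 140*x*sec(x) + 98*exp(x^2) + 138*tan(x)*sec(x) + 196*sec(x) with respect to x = (exp(x^2) + 2*sec(x))*(28*x + 35*(x + 1)^2 + 34) + C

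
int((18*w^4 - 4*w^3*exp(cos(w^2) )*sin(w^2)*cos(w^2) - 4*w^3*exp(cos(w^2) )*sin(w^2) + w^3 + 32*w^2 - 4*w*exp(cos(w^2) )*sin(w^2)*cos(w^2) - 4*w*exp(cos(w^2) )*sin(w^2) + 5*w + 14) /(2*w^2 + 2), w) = 3*w^3 + w^2/4 + 7*w + exp(cos(w^2))*cos(w^2) + log(w^2 + 1) + C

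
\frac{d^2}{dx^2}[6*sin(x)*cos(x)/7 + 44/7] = -12*sin(2*x)/7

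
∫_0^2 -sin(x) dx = -1 + cos(2)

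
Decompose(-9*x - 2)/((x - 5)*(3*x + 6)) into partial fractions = -16/(21*(x + 2)) - 47/(21*(x - 5))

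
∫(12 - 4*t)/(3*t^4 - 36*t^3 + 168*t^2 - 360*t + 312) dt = acot(t^2/2 - 3*t + 5)/3 + C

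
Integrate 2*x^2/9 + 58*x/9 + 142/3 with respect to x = 2*x^3/27 + 29*x^2/9 + 142*x/3 + C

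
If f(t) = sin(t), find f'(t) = cos(t)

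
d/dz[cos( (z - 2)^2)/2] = (2 - z)*sin(z^2 - 4*z + 4)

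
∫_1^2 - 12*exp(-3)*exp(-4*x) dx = -3*exp(-7) + 3*exp(-11)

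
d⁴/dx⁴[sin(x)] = sin(x)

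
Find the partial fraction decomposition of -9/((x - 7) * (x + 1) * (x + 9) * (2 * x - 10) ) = 9/(3584*(x + 9)) - 3/(256*(x + 1)) + 3/(112*(x - 5)) - 9/(512*(x - 7))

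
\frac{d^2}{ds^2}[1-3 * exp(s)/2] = -3*exp(s)/2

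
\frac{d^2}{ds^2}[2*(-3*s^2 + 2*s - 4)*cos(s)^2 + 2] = 12*s^2*cos(2*s) + 24*s*sin(2*s) - 8*s*cos(2*s) - 8*sin(2*s) + 10*cos(2*s) - 6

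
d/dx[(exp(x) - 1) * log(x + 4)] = (x*exp(x)*log(x + 4) + 4*exp(x)*log(x + 4) + exp(x) - 1)/(x + 4)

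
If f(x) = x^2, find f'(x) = 2*x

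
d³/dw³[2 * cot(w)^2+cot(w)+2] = -48*cot(w)^5 - 6*cot(w)^4 - 80*cot(w)^3 - 8*cot(w)^2 - 32*cot(w) - 2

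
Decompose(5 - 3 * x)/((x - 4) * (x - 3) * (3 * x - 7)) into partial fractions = -9/(5*(3*x - 7)) + 2/(x - 3) - 7/(5*(x - 4))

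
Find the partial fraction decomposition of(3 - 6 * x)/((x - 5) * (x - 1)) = 3/(4*(x - 1)) - 27/(4*(x - 5))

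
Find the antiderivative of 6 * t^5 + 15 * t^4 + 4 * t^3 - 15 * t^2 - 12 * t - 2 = t^6 + 3*t^5 + t^4 - 5*t^3 - 6*t^2 - 2*t + C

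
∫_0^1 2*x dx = 1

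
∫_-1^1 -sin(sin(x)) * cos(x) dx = 0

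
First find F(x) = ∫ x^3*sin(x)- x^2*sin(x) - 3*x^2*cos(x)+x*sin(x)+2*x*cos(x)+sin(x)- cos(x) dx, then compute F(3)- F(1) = 2*cos(1) - 22*cos(3)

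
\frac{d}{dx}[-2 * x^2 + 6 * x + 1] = 6 - 4*x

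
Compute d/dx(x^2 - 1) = 2*x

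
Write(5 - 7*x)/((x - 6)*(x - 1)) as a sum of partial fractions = 2/(5*(x - 1)) - 37/(5*(x - 6))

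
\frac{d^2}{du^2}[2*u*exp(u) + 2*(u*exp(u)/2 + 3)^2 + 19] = 2*u^2*exp(2*u) + 4*u*exp(2*u) + 8*u*exp(u) + exp(2*u) + 16*exp(u)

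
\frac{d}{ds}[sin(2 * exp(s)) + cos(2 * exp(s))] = 2*sqrt(2)*exp(s)*cos(2*exp(s) + pi/4)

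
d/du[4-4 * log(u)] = -4/u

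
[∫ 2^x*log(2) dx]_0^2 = 3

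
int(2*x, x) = x^2 + C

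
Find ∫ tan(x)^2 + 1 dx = tan(x) + C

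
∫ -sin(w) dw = cos(w) + C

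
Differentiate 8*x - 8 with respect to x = 8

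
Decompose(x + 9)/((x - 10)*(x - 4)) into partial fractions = -13/(6*(x - 4)) + 19/(6*(x - 10))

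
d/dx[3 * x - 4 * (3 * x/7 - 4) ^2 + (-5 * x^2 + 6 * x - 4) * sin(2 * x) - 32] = -10*x^2*cos(2*x) - 10*x*sin(2*x) + 12*x*cos(2*x) - 72*x/49 + 6*sin(2*x) - 8*cos(2*x) + 117/7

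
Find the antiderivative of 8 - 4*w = -2*w^2 + 8*w + C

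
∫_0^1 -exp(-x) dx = -1 + exp(-1)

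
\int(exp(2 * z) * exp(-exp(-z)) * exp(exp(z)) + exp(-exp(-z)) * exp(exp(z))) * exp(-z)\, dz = exp(2*sinh(z)) + C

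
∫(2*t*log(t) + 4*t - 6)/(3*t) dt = 2*(t - 3)*(log(t) + 1)/3 + C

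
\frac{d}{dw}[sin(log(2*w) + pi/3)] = cos(log(w) + log(2) + pi/3)/w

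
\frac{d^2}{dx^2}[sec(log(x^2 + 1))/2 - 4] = 2*(-x^2*sin(2*log(x^2 + 1)) - 2*x^2*cos(2*log(x^2 + 1)) + 6*x^2 + sin(2*log(x^2 + 1)))/((3*cos(log(x^2 + 1)) + cos(3*log(x^2 + 1)))*(x^4 + 2*x^2 + 1))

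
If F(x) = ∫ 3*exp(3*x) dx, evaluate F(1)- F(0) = -1 + exp(3)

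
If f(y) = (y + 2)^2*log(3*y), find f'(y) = (2*y^2*log(y) + y^2 + 2*y^2*log(3) + 4*y*log(y) + 4*y + 4*y*log(3) + 4)/y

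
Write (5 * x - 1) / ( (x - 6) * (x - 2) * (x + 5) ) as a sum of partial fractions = -26/(77*(x + 5)) - 9/(28*(x - 2)) + 29/(44*(x - 6))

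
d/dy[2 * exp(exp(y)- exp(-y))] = (2*exp(exp(y) - exp(-y)) + 2*exp(2*y + exp(y) - exp(-y)))*exp(-y)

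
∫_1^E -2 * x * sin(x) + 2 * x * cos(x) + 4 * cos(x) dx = (2 + 2*E)*(cos(E) + sin(E)) - 4*sin(1) - 4*cos(1)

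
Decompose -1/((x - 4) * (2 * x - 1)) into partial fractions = 2/(7*(2*x - 1)) - 1/(7*(x - 4))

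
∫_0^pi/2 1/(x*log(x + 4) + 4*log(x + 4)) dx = -log(2*log(4)) + log(2*log(pi/2 + 4))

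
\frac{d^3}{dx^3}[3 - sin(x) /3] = cos(x)/3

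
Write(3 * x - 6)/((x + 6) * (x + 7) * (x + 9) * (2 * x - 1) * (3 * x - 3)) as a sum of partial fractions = 8/(1235*(2*x - 1)) - 11/(1140*(x + 9)) + 3/(80*(x + 7)) - 8/(273*(x + 6)) - 1/(560*(x - 1))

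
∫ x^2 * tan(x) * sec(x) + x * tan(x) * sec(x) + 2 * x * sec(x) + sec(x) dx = x*(x + 1)*sec(x) + C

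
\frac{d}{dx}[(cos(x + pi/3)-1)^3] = -3*sin(x + pi/3)*cos(x + pi/3)^2 - 3*sin(x + pi/3) + 3*cos(2*x + pi/6)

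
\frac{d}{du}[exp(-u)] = -exp(-u)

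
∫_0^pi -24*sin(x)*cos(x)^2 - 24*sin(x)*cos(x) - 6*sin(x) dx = -28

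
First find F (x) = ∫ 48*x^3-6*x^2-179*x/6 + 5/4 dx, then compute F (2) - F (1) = 245/2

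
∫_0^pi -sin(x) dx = -2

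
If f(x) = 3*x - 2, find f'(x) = 3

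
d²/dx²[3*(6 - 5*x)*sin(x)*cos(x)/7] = 30*x*sin(2*x)/7 - 36*sin(2*x)/7 - 30*cos(2*x)/7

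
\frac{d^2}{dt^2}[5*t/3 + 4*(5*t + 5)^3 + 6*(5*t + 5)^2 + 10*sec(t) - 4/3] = 3000*t + 3300 - 10/cos(t) + 20/cos(t)^3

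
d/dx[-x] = -1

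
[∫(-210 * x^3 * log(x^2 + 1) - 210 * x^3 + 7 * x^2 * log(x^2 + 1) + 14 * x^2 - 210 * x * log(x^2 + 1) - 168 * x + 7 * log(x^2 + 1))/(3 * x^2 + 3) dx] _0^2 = -490*log(5)/3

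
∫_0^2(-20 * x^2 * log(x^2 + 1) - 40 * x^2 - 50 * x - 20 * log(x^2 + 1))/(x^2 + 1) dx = -65*log(5)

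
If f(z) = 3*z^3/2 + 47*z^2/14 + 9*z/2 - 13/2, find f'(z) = 9*z^2/2 + 47*z/7 + 9/2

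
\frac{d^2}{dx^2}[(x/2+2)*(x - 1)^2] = 3*x + 2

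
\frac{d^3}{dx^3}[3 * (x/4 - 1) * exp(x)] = 3*x*exp(x)/4 - 3*exp(x)/4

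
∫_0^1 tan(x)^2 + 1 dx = tan(1)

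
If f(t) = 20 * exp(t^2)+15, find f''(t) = 80*t^2*exp(t^2) + 40*exp(t^2)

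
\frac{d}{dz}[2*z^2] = 4*z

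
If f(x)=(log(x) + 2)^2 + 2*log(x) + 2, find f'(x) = (2*log(x) + 6)/x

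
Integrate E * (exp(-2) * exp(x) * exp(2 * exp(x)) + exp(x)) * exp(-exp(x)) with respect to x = 2*sinh(exp(x) - 1) + C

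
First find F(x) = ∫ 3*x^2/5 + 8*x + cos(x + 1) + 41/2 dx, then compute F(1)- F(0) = -sin(1) + sin(2) + 247/10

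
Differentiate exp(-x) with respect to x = -exp(-x)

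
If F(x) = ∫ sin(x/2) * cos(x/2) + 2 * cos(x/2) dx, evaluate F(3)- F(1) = -(sin(1/2) + 2)^2 + (sin(3/2) + 2)^2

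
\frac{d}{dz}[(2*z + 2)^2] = 8*z + 8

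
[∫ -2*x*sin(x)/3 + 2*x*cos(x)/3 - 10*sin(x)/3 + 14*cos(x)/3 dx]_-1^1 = 4*cos(1)/3 + 8*sin(1)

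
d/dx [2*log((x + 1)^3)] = 6/(x + 1)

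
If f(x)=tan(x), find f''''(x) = 24*tan(x)^5 + 40*tan(x)^3 + 16*tan(x)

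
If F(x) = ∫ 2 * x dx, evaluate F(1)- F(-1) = 0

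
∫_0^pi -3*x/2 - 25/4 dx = (-3*pi - 1)*(pi/4 + 2) + 2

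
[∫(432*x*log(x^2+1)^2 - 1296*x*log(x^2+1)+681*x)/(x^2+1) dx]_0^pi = -5*(-4 + 6*log(1 + pi^2))^2 + 9*log(1 + pi^2)/2 + 304/3 + (-4 + 6*log(1 + pi^2))^3/3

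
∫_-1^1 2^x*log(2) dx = 3/2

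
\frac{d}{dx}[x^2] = 2*x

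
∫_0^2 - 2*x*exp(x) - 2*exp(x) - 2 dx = -4*exp(2) - 4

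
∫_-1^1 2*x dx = 0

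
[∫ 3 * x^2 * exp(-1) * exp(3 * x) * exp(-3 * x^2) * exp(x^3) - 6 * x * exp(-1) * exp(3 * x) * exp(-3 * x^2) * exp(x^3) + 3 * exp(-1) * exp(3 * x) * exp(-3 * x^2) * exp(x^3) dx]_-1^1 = 1 - exp(-8)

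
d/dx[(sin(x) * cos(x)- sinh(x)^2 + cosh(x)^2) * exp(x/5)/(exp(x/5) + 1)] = (5*exp(x/5)*cos(2*x) + sin(2*x)/2 + 5*cos(2*x) + 1)*exp(x/5)/(5*exp(2*x/5) + 10*exp(x/5) + 5)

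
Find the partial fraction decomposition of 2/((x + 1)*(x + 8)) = -2/(7*(x + 8)) + 2/(7*(x + 1))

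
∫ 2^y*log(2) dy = 2^y + C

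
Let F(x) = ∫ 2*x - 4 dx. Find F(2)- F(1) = -1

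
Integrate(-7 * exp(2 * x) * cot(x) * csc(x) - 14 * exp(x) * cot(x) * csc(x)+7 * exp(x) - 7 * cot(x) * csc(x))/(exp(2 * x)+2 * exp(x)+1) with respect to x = ((exp(x) + 1)*(7*csc(x) + 3) + 7*exp(x))/(exp(x) + 1) + C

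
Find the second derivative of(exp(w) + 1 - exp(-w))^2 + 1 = (4*exp(4*w) + 2*exp(3*w) - 2*exp(w) + 4)*exp(-2*w)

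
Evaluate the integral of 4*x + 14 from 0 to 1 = 16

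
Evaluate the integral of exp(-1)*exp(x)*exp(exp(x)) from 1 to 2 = -exp(-1 + E) + exp(-1 + exp(2))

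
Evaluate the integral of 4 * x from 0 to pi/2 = pi^2/2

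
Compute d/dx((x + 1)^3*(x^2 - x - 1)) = 5*x^4 + 8*x^3 - 3*x^2 - 10*x - 4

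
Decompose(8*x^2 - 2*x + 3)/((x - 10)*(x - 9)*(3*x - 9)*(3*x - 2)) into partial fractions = -47/(4900*(3*x - 2)) + 23/(294*(x - 3)) - 211/(150*(x - 9)) + 261/(196*(x - 10))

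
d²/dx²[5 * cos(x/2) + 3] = -5*cos(x/2)/4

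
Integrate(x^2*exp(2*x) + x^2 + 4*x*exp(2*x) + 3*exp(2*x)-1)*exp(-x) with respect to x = 2*(x + 1)^2*sinh(x) + C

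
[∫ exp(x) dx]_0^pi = -1 + exp(pi)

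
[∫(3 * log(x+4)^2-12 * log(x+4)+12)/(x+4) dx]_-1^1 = (-2 + log(5))^3 - (-2 + log(3))^3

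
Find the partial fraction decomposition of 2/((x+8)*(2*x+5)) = 4/(11*(2*x + 5)) - 2/(11*(x + 8))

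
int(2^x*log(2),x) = 2^x + C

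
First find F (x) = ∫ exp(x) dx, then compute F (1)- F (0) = -1 + E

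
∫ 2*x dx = x^2 + C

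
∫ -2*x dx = -x^2 + C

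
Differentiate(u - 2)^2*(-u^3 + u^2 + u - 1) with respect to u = -5*u^4 + 20*u^3 - 21*u^2 - 2*u + 8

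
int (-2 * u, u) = -u^2 + C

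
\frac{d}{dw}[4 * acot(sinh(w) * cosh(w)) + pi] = -4*cosh(2*w)/(cosh(4*w)/8 + 7/8)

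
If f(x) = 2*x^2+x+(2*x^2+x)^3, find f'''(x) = 960*x^3 + 720*x^2 + 144*x + 6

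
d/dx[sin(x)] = cos(x)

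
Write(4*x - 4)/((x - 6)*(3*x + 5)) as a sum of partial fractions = 32/(23*(3*x + 5)) + 20/(23*(x - 6))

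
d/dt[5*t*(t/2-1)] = 5*t - 5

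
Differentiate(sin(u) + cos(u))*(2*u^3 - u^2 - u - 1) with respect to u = 2*sqrt(2)*u^3*cos(u + pi/4) + 7*u^2*sin(u) + 5*u^2*cos(u) - u*sin(u) - 3*u*cos(u) - 2*cos(u)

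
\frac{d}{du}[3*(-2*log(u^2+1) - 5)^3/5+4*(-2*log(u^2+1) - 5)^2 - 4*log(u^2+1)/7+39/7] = (-1008*u*log(u^2 + 1)^2 - 2800*u*log(u^2 + 1) - 740*u)/(35*u^2 + 35)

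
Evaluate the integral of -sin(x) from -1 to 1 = 0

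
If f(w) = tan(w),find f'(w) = cos(w)^(-2)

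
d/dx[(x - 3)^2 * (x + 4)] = 3*x^2 - 4*x - 15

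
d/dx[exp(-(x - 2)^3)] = (-3*x^2 + 12*x - 12)*exp(-x^3 + 6*x^2 - 12*x + 8)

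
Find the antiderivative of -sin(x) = cos(x) + C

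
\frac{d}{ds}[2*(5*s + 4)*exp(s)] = 10*s*exp(s) + 18*exp(s)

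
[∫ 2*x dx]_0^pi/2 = pi^2/4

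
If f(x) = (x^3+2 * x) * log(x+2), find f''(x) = (6*x^3*log(x + 2) + 5*x^3 + 24*x^2*log(x + 2) + 12*x^2 + 24*x*log(x + 2) + 2*x + 8)/(x^2 + 4*x + 4)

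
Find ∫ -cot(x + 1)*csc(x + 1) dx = csc(x + 1) + C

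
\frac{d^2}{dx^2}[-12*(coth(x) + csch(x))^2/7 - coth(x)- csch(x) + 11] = -(35*sinh(x)/4 + 7*sinh(2*x) + 7*sinh(3*x)/4 + 138*cosh(x) + 48*cosh(2*x) + 6*cosh(3*x) + 96)/(7*sinh(x)^4)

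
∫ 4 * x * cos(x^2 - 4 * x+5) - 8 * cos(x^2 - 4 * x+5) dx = 2*sin((x - 2)^2 + 1) + C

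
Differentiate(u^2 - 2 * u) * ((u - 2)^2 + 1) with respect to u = 4*u^3 - 18*u^2 + 26*u - 10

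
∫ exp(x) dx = exp(x) + C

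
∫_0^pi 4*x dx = 2*pi^2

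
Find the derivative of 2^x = 2^x*log(2)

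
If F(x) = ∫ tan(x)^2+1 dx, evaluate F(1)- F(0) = tan(1)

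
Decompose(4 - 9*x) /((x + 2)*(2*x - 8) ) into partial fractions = -11/(6*(x + 2)) - 8/(3*(x - 4))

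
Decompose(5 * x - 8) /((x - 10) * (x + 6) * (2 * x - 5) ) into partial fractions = -6/(85*(2*x - 5)) - 19/(136*(x + 6)) + 7/(40*(x - 10))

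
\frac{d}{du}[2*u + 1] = 2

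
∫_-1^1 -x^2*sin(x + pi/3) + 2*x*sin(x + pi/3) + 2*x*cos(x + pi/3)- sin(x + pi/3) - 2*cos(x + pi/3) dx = -4*sin(pi/6 + 1)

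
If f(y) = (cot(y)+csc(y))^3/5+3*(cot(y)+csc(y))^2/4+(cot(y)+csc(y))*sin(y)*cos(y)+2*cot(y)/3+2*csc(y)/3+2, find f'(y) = -2*sin(y)*cos(y) - sin(y) + 3/(2*sin(y)) - cos(y)/(15*sin(y)^2) + 17/(15*sin(y)^2) - 3*cos(y)/sin(y)^3 - 3/sin(y)^3 - 12*cos(y)/(5*sin(y)^4) - 12/(5*sin(y)^4)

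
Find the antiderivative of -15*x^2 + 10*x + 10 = -5*x^3 + 5*x^2 + 10*x + C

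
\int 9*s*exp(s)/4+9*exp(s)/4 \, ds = 9*s*exp(s)/4 + C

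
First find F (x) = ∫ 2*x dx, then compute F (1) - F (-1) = 0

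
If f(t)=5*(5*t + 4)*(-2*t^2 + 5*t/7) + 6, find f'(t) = -150*t^2 - 310*t/7 + 100/7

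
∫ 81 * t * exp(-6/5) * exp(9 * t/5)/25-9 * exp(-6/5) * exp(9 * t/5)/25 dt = 3*(3*t - 2)*exp(9*t/5 - 6/5)/5 + C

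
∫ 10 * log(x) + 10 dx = 10*x*log(x) + C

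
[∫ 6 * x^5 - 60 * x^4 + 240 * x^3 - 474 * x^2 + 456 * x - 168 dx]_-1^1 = -676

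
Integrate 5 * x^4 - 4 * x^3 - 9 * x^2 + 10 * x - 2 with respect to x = x^5 - x^4 - 3*x^3 + 5*x^2 - 2*x + C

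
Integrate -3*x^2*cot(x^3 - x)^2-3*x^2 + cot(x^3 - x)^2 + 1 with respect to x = cot(x^3 - x) + C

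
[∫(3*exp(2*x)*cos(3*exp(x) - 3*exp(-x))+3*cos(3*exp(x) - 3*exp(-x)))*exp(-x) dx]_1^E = -sin(3*(E - exp(-1))) - sin(3*(-exp(E) + exp(-E)))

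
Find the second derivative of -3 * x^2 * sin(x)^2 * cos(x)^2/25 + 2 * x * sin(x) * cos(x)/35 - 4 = -12*x^2*(1 - cos(2*x))^2/25 - 24*x^2*cos(2*x)/25 + 18*x^2/25 - 4*x*sin(2*x)/35 - 6*x*sin(4*x)/25 + 3*(1 - cos(2*x))^2/50 + 41*cos(2*x)/175 - 3/25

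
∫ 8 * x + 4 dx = 4*x^2 + 4*x + C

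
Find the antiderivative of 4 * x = 2*x^2 + C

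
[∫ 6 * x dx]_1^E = -3 + 3*exp(2)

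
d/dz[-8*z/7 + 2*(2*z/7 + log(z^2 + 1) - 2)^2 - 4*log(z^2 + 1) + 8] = (16*z^3 + 56*z^2*log(z^2 + 1) - 56*z^2 + 392*z*log(z^2 + 1) - 1160*z + 56*log(z^2 + 1) - 168)/(49*z^2 + 49)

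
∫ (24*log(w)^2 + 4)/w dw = 8*log(w)^3 + 4*log(w) + C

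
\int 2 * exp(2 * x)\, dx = exp(2*x) + C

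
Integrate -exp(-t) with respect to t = exp(-t) + C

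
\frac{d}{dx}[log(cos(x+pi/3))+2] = -tan(x + pi/3)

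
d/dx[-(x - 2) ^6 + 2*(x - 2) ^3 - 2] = -6*x^5 + 60*x^4 - 240*x^3 + 486*x^2 - 504*x + 216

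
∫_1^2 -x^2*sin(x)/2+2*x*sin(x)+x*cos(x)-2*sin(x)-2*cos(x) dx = -cos(1)/2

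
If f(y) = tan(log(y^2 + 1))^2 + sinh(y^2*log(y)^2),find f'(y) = 2*y*(y^2*log(y)^2*cosh(y^2*log(y)^2) + y^2*log(y)*cosh(y^2*log(y)^2) + log(y)^2*cosh(y^2*log(y)^2) + log(y)*cosh(y^2*log(y)^2) + 2*sin(log(y^2 + 1))/cos(log(y^2 + 1))^3)/(y^2 + 1)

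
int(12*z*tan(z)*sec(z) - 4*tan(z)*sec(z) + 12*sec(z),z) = (12*z - 4)*sec(z) + C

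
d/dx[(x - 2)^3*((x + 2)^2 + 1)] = 5*x^4 - 8*x^3 - 21*x^2 + 20*x + 28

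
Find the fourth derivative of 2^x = 2^x*log(2)^4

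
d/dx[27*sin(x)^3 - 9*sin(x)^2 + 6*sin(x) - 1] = 3*(-6*sin(x) - 27*cos(x)^2 + 29)*cos(x)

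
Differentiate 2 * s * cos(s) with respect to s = -2*s*sin(s) + 2*cos(s)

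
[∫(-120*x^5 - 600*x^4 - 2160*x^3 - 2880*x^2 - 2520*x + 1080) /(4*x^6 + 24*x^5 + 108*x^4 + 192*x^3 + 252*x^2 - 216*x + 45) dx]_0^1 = -5*log(409/9) + 5*log(5)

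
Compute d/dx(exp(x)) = exp(x)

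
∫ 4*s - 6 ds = 2*s^2 - 6*s + C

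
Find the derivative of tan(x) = cos(x)^(-2)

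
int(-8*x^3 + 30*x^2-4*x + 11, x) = -2*x^4 + 10*x^3 - 2*x^2 + 11*x + C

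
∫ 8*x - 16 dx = 4*x^2 - 16*x + C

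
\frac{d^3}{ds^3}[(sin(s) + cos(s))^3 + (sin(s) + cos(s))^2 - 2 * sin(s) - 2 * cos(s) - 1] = -27*sqrt(2)*sin(3*s + pi/4)/2 - 8*cos(2*s) + sqrt(2)*cos(s + pi/4)/2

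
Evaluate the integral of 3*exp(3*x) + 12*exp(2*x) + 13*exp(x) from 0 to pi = -28 + exp(pi) + (2 + exp(pi))^3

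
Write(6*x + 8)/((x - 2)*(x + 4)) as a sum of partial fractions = 8/(3*(x + 4)) + 10/(3*(x - 2))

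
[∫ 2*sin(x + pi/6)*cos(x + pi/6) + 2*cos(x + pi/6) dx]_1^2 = -(sin(pi/6 + 1) + 1)^2 + (sin(pi/6 + 2) + 1)^2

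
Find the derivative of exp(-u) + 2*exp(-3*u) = (-exp(2*u) - 6)*exp(-3*u)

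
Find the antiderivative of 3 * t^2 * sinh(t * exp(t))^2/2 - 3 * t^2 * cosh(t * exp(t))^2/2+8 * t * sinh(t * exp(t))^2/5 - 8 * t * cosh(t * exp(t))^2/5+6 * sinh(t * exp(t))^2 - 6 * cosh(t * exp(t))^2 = -t^3/2 - 4*t^2/5 - 6*t + C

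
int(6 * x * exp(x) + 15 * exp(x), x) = (6*x + 9)*exp(x) + C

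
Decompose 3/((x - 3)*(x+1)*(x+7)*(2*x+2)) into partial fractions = -1/(240*(x + 7)) - 1/(192*(x + 1)) - 1/(16*(x + 1)^2) + 3/(320*(x - 3))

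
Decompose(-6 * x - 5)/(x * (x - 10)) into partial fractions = -13/(2*(x - 10)) + 1/(2*x)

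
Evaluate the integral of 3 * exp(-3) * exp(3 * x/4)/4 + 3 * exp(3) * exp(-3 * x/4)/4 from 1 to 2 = -exp(3/2) - exp(-9/4) + exp(-3/2) + exp(9/4)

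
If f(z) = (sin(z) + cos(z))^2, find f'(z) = 2*cos(2*z)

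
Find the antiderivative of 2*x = x^2 + C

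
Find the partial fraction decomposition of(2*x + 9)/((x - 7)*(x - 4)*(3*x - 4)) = 105/(136*(3*x - 4)) - 17/(24*(x - 4)) + 23/(51*(x - 7))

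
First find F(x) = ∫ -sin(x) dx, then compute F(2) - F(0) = -1 + cos(2)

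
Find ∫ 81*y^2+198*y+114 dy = 27*y^3 + 99*y^2 + 114*y + C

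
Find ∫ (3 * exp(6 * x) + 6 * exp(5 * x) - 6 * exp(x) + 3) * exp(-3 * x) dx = ((exp(x) + 1)*exp(x) - 1)^3*exp(-3*x) + C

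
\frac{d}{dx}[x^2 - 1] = 2*x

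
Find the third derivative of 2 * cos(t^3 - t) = 54*t^6*sin(t^3 - t) - 54*t^4*sin(t^3 - t) - 108*t^3*cos(t^3 - t) + 18*t^2*sin(t^3 - t) + 36*t*cos(t^3 - t) - 14*sin(t^3 - t)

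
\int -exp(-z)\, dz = exp(-z) + C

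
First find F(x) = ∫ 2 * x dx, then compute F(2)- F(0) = 4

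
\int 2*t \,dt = t^2 + C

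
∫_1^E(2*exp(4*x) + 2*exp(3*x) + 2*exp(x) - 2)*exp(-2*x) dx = -(-exp(-1) + 1 + E)^2 + (-exp(-E) + 1 + exp(E))^2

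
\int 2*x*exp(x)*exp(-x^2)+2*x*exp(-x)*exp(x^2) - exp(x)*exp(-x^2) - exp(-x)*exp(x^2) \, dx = 2*sinh(x*(x - 1)) + C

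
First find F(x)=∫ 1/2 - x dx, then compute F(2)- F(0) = -1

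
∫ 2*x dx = x^2 + C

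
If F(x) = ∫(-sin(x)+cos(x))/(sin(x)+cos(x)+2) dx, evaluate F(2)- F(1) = -log(cos(1) + sin(1) + 2) + log(cos(2) + sin(2) + 2)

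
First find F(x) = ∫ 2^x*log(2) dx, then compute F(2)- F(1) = 2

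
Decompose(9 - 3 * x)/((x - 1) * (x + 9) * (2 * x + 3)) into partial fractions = -18/(25*(2*x + 3)) + 6/(25*(x + 9)) + 3/(25*(x - 1))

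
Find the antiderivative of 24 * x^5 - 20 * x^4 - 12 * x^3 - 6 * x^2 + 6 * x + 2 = 4*x^6 - 4*x^5 - 3*x^4 - 2*x^3 + 3*x^2 + 2*x + C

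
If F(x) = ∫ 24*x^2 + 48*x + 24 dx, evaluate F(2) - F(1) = 152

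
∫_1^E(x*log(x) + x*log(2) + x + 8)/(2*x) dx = -9*log(2)/2 + (E/2 + 4)*log(2*E)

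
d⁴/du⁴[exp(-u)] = exp(-u)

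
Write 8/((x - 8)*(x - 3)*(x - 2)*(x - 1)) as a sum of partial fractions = -4/(7*(x - 1)) + 4/(3*(x - 2)) - 4/(5*(x - 3)) + 4/(105*(x - 8))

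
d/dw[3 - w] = -1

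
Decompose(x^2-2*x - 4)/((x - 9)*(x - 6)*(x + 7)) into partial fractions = 59/(208*(x + 7)) - 20/(39*(x - 6)) + 59/(48*(x - 9))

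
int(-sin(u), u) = cos(u) + C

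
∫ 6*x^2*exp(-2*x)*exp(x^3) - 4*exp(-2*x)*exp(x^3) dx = 2*exp(x*(x^2 - 2)) + C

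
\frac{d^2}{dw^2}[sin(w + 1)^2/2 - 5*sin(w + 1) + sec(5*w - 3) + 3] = -sin(w + 1)^2 + 5*sin(w + 1) + cos(w + 1)^2 + 50*tan(5*w - 3)^2*sec(5*w - 3) + 25*sec(5*w - 3)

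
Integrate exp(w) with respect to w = exp(w) + C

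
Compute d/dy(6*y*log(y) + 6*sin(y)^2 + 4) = 6*log(y) + 6*sin(2*y) + 6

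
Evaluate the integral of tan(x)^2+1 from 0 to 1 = tan(1)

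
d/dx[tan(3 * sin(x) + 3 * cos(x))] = 3*sqrt(2)*cos(x + pi/4)/cos(3*sqrt(2)*sin(x + pi/4))^2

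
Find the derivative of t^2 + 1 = 2*t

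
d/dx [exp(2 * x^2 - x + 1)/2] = 2*x*exp(2*x^2 - x + 1) - exp(2*x^2 - x + 1)/2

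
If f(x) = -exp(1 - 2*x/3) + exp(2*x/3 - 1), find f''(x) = (4*exp(4*x/3 - 2) - 4)*exp(1 - 2*x/3)/9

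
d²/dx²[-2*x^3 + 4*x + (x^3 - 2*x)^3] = 72*x^7 - 252*x^5 + 240*x^3 - 60*x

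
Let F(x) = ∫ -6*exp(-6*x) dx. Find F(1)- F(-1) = -exp(6) + exp(-6)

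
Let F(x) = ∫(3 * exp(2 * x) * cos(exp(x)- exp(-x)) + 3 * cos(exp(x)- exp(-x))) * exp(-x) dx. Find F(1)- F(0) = 3*sin(E - exp(-1))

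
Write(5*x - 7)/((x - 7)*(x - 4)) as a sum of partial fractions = -13/(3*(x - 4)) + 28/(3*(x - 7))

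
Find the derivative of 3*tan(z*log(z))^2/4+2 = 3*(log(z) + 1)*sin(z*log(z))/(2*cos(z*log(z))^3)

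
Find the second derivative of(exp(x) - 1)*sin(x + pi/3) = 2*exp(x)*cos(x + pi/3) + sin(x + pi/3)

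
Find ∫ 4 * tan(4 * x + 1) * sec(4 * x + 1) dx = sec(4*x + 1) + C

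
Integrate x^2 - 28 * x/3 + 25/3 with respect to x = x^3/3 - 14*x^2/3 + 25*x/3 + C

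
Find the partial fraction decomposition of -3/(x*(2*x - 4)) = -3/(4*(x - 2)) + 3/(4*x)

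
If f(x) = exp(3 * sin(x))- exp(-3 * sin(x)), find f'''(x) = 3*(-9*exp(6*sin(x))*sin(x) + 9*exp(6*sin(x))*cos(x)^2 - exp(6*sin(x)) + 9*sin(x) + 9*cos(x)^2 - 1)*exp(-3*sin(x))*cos(x)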